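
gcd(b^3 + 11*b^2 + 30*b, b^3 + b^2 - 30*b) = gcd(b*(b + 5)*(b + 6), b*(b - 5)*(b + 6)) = b^2 + 6*b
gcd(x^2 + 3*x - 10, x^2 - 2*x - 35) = x + 5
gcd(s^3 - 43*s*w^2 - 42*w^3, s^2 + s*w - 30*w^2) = s + 6*w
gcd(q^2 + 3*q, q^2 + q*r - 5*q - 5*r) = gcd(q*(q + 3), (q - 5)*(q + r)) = 1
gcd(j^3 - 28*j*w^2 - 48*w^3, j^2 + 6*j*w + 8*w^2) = j^2 + 6*j*w + 8*w^2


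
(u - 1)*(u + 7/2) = u^2 + 5*u/2 - 7/2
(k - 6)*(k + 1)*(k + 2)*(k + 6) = k^4 + 3*k^3 - 34*k^2 - 108*k - 72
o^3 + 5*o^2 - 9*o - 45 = (o - 3)*(o + 3)*(o + 5)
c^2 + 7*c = c*(c + 7)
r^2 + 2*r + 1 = (r + 1)^2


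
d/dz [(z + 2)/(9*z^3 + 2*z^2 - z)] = 2*(-9*z^3 - 28*z^2 - 4*z + 1)/(z^2*(81*z^4 + 36*z^3 - 14*z^2 - 4*z + 1))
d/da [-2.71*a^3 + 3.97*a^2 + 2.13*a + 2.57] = -8.13*a^2 + 7.94*a + 2.13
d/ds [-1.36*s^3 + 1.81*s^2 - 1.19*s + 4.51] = -4.08*s^2 + 3.62*s - 1.19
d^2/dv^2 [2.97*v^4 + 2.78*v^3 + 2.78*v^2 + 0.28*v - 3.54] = 35.64*v^2 + 16.68*v + 5.56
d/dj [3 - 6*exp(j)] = -6*exp(j)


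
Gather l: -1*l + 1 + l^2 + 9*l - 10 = l^2 + 8*l - 9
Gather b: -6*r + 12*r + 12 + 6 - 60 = 6*r - 42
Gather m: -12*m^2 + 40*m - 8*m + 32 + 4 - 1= -12*m^2 + 32*m + 35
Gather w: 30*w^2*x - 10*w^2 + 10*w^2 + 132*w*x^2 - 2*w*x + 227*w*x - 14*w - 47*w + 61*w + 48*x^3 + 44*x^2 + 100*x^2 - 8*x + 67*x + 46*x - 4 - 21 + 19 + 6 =30*w^2*x + w*(132*x^2 + 225*x) + 48*x^3 + 144*x^2 + 105*x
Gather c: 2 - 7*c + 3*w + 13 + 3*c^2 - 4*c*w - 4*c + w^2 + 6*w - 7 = 3*c^2 + c*(-4*w - 11) + w^2 + 9*w + 8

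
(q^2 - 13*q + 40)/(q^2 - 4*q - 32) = (q - 5)/(q + 4)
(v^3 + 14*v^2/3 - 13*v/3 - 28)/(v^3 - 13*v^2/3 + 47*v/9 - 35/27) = 9*(v^2 + 7*v + 12)/(9*v^2 - 18*v + 5)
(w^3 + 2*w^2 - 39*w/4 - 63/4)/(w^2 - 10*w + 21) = (w^2 + 5*w + 21/4)/(w - 7)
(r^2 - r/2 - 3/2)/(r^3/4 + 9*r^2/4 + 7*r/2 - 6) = 2*(2*r^2 - r - 3)/(r^3 + 9*r^2 + 14*r - 24)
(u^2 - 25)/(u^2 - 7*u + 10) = (u + 5)/(u - 2)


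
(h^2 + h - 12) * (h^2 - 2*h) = h^4 - h^3 - 14*h^2 + 24*h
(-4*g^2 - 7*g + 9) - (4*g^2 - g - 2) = -8*g^2 - 6*g + 11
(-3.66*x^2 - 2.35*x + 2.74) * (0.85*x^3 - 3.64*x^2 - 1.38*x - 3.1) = -3.111*x^5 + 11.3249*x^4 + 15.9338*x^3 + 4.6154*x^2 + 3.5038*x - 8.494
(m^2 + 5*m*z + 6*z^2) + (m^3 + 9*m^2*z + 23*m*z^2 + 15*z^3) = m^3 + 9*m^2*z + m^2 + 23*m*z^2 + 5*m*z + 15*z^3 + 6*z^2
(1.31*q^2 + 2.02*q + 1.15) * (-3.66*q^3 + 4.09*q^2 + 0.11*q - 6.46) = -4.7946*q^5 - 2.0353*q^4 + 4.1969*q^3 - 3.5369*q^2 - 12.9227*q - 7.429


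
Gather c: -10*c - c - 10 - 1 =-11*c - 11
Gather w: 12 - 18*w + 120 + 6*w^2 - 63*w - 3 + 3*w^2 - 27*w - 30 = 9*w^2 - 108*w + 99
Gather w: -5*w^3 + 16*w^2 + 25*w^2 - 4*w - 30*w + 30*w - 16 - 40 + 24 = -5*w^3 + 41*w^2 - 4*w - 32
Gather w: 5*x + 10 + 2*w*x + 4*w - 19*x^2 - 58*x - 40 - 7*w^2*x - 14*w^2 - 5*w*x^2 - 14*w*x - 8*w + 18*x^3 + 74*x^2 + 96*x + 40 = w^2*(-7*x - 14) + w*(-5*x^2 - 12*x - 4) + 18*x^3 + 55*x^2 + 43*x + 10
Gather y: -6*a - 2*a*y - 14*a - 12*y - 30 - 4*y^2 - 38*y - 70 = -20*a - 4*y^2 + y*(-2*a - 50) - 100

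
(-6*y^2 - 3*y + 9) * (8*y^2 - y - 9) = -48*y^4 - 18*y^3 + 129*y^2 + 18*y - 81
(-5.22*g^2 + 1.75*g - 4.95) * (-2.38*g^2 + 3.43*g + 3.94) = 12.4236*g^4 - 22.0696*g^3 - 2.7833*g^2 - 10.0835*g - 19.503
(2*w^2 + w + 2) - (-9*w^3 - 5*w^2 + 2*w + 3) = 9*w^3 + 7*w^2 - w - 1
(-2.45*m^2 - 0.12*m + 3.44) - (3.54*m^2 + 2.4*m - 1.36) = -5.99*m^2 - 2.52*m + 4.8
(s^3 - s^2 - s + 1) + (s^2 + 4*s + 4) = s^3 + 3*s + 5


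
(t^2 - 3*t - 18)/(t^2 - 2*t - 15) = (t - 6)/(t - 5)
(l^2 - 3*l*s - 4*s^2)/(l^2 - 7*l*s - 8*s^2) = (-l + 4*s)/(-l + 8*s)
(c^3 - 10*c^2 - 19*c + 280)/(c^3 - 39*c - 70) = (c - 8)/(c + 2)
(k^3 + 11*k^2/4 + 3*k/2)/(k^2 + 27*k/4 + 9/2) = k*(k + 2)/(k + 6)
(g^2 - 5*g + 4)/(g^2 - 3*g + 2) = (g - 4)/(g - 2)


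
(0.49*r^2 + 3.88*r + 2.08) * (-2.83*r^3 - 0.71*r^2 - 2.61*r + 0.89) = -1.3867*r^5 - 11.3283*r^4 - 9.9201*r^3 - 11.1675*r^2 - 1.9756*r + 1.8512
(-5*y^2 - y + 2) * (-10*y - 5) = 50*y^3 + 35*y^2 - 15*y - 10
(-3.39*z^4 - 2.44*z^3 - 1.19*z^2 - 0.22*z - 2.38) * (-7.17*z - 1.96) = 24.3063*z^5 + 24.1392*z^4 + 13.3147*z^3 + 3.9098*z^2 + 17.4958*z + 4.6648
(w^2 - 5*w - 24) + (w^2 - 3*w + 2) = 2*w^2 - 8*w - 22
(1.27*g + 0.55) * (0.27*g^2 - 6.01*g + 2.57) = 0.3429*g^3 - 7.4842*g^2 - 0.0416000000000003*g + 1.4135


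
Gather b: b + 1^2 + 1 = b + 2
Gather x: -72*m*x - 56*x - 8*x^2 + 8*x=-8*x^2 + x*(-72*m - 48)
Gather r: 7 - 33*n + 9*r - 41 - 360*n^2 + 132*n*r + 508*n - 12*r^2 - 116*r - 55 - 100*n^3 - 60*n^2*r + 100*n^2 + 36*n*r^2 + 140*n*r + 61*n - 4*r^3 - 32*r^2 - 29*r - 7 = -100*n^3 - 260*n^2 + 536*n - 4*r^3 + r^2*(36*n - 44) + r*(-60*n^2 + 272*n - 136) - 96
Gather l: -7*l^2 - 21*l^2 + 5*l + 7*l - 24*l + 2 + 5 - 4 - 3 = -28*l^2 - 12*l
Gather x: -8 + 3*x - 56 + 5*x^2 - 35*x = 5*x^2 - 32*x - 64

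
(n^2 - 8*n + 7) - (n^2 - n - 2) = 9 - 7*n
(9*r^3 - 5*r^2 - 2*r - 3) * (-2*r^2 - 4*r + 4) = -18*r^5 - 26*r^4 + 60*r^3 - 6*r^2 + 4*r - 12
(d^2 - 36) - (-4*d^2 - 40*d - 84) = 5*d^2 + 40*d + 48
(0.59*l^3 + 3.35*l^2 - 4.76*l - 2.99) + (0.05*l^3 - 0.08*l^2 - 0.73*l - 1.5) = 0.64*l^3 + 3.27*l^2 - 5.49*l - 4.49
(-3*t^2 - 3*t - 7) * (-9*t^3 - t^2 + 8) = 27*t^5 + 30*t^4 + 66*t^3 - 17*t^2 - 24*t - 56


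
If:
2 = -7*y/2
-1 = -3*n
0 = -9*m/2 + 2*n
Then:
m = 4/27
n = 1/3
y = -4/7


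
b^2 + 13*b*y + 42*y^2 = (b + 6*y)*(b + 7*y)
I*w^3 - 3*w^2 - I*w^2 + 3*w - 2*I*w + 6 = (w - 2)*(w + 3*I)*(I*w + I)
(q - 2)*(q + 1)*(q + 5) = q^3 + 4*q^2 - 7*q - 10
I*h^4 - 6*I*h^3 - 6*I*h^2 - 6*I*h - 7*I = (h - 7)*(h - I)*(h + I)*(I*h + I)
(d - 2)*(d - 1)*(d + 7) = d^3 + 4*d^2 - 19*d + 14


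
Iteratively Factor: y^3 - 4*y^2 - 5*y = (y + 1)*(y^2 - 5*y) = y*(y + 1)*(y - 5)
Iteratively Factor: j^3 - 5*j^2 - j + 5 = (j - 5)*(j^2 - 1) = (j - 5)*(j + 1)*(j - 1)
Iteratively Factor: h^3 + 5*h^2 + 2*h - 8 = (h - 1)*(h^2 + 6*h + 8) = (h - 1)*(h + 2)*(h + 4)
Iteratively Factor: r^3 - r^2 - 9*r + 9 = (r - 3)*(r^2 + 2*r - 3) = (r - 3)*(r + 3)*(r - 1)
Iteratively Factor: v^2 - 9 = (v - 3)*(v + 3)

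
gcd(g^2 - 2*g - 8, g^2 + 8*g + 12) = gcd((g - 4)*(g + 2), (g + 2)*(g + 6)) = g + 2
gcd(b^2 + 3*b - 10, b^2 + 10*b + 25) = b + 5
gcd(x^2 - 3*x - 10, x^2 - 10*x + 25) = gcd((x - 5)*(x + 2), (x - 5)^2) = x - 5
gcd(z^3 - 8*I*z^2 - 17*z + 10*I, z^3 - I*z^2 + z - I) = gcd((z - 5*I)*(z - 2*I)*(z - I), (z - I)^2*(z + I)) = z - I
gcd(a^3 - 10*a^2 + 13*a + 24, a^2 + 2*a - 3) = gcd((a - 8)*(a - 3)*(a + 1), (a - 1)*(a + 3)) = 1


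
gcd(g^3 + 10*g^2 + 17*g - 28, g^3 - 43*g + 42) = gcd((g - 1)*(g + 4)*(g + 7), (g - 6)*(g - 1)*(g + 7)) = g^2 + 6*g - 7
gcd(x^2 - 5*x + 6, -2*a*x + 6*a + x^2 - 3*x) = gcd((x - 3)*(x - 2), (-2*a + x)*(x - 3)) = x - 3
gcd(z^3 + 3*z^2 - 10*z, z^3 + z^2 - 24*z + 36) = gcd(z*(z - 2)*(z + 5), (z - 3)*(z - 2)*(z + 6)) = z - 2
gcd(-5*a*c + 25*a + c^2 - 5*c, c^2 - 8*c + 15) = c - 5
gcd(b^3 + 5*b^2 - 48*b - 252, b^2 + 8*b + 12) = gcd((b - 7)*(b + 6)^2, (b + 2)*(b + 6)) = b + 6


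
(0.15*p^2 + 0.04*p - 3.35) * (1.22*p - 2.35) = 0.183*p^3 - 0.3037*p^2 - 4.181*p + 7.8725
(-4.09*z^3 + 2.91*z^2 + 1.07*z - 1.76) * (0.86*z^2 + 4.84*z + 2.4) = -3.5174*z^5 - 17.293*z^4 + 5.1886*z^3 + 10.6492*z^2 - 5.9504*z - 4.224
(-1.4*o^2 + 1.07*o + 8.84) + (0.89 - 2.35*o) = -1.4*o^2 - 1.28*o + 9.73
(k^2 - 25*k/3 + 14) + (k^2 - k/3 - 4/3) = 2*k^2 - 26*k/3 + 38/3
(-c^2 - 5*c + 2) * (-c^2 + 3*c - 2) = c^4 + 2*c^3 - 15*c^2 + 16*c - 4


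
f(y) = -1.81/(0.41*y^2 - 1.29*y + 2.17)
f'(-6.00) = -0.02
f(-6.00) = -0.07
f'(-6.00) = -0.02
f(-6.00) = -0.07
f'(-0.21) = -0.44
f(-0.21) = -0.74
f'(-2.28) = -0.11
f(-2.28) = -0.25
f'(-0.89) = -0.28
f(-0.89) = -0.50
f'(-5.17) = -0.03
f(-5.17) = -0.09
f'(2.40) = 0.60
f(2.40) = -1.26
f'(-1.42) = -0.19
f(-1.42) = -0.37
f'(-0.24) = -0.43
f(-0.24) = -0.72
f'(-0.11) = -0.47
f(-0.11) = -0.78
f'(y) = -1.81*(1.29 - 0.82*y)/(0.41*y^2 - 1.29*y + 2.17)^2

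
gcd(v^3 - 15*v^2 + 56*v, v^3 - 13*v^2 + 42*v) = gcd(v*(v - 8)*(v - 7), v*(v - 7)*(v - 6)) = v^2 - 7*v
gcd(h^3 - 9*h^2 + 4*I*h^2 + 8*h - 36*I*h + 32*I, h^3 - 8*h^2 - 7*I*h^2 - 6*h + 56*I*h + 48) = h - 8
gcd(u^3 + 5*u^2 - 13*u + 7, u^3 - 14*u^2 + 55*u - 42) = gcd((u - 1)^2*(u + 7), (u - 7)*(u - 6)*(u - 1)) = u - 1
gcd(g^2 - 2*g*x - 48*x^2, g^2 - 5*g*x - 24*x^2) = -g + 8*x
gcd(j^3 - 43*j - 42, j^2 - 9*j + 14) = j - 7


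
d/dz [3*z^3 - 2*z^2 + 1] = z*(9*z - 4)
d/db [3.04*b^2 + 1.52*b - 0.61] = 6.08*b + 1.52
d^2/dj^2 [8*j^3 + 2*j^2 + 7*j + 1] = 48*j + 4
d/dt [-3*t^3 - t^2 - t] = -9*t^2 - 2*t - 1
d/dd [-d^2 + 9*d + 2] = 9 - 2*d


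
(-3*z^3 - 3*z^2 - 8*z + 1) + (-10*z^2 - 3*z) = -3*z^3 - 13*z^2 - 11*z + 1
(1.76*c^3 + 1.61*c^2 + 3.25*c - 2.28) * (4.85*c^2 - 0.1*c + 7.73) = 8.536*c^5 + 7.6325*c^4 + 29.2063*c^3 + 1.0623*c^2 + 25.3505*c - 17.6244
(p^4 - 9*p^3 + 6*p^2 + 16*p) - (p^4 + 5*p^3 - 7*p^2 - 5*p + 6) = -14*p^3 + 13*p^2 + 21*p - 6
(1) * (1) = 1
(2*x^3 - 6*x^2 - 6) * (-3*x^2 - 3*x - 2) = -6*x^5 + 12*x^4 + 14*x^3 + 30*x^2 + 18*x + 12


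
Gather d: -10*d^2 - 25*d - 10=-10*d^2 - 25*d - 10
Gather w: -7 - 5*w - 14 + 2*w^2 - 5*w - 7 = 2*w^2 - 10*w - 28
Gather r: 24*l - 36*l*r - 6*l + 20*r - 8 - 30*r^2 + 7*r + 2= 18*l - 30*r^2 + r*(27 - 36*l) - 6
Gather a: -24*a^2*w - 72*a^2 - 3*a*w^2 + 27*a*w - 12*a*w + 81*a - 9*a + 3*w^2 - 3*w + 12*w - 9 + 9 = a^2*(-24*w - 72) + a*(-3*w^2 + 15*w + 72) + 3*w^2 + 9*w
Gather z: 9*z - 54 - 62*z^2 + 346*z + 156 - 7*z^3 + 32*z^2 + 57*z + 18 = -7*z^3 - 30*z^2 + 412*z + 120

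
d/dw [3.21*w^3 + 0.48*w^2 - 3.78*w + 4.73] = 9.63*w^2 + 0.96*w - 3.78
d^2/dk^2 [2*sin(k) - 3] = -2*sin(k)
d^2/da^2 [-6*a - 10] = 0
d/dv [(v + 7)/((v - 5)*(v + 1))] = (-v^2 - 14*v + 23)/(v^4 - 8*v^3 + 6*v^2 + 40*v + 25)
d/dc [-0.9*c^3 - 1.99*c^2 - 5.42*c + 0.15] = -2.7*c^2 - 3.98*c - 5.42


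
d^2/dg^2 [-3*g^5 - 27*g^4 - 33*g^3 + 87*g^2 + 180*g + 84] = -60*g^3 - 324*g^2 - 198*g + 174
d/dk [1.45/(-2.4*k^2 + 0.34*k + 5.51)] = (6.96*k - 0.493)/(-2.4*k^2 + 0.34*k + 5.51)^2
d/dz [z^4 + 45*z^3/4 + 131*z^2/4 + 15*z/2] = 4*z^3 + 135*z^2/4 + 131*z/2 + 15/2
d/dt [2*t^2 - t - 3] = 4*t - 1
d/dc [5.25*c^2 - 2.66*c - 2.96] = 10.5*c - 2.66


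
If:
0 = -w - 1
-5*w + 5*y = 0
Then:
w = -1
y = -1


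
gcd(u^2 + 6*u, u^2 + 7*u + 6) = u + 6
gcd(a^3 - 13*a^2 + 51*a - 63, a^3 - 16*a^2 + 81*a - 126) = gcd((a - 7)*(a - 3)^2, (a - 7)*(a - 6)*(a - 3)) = a^2 - 10*a + 21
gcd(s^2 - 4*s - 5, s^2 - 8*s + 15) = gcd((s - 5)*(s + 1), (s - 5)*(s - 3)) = s - 5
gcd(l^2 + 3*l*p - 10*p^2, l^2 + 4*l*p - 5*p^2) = l + 5*p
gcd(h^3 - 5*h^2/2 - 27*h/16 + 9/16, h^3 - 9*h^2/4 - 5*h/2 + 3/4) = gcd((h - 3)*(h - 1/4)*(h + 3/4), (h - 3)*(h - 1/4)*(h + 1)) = h^2 - 13*h/4 + 3/4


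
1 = 1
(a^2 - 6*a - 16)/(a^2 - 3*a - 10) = (a - 8)/(a - 5)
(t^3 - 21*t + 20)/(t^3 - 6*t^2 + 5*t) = (t^2 + t - 20)/(t*(t - 5))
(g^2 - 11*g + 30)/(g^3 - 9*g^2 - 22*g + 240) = (g - 5)/(g^2 - 3*g - 40)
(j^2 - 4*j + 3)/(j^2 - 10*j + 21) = (j - 1)/(j - 7)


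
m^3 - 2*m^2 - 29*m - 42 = (m - 7)*(m + 2)*(m + 3)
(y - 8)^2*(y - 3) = y^3 - 19*y^2 + 112*y - 192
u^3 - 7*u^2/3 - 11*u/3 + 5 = (u - 3)*(u - 1)*(u + 5/3)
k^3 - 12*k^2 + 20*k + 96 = (k - 8)*(k - 6)*(k + 2)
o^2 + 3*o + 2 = (o + 1)*(o + 2)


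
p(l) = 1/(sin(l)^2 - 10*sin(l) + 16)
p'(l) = (-2*sin(l)*cos(l) + 10*cos(l))/(sin(l)^2 - 10*sin(l) + 16)^2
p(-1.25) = 0.04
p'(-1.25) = 0.01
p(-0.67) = 0.04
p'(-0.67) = 0.02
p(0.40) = 0.08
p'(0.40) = 0.06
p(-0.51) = 0.05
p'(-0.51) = 0.02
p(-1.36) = 0.04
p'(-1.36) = 0.00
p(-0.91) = 0.04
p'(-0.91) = 0.01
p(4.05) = 0.04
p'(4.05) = -0.01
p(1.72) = 0.14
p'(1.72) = -0.02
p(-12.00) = 0.09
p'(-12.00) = 0.06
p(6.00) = 0.05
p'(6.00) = 0.03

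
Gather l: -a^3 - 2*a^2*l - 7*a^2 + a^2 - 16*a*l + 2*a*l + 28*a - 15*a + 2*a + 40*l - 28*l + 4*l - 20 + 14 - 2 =-a^3 - 6*a^2 + 15*a + l*(-2*a^2 - 14*a + 16) - 8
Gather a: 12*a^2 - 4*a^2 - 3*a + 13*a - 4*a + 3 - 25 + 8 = 8*a^2 + 6*a - 14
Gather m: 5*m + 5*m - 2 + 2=10*m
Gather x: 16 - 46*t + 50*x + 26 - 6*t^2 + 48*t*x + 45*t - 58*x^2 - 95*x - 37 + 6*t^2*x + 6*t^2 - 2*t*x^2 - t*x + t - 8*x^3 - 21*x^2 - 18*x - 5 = -8*x^3 + x^2*(-2*t - 79) + x*(6*t^2 + 47*t - 63)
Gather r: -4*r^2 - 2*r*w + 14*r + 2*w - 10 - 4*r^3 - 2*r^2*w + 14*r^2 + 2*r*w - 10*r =-4*r^3 + r^2*(10 - 2*w) + 4*r + 2*w - 10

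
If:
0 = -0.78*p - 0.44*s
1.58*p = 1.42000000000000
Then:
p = 0.90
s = -1.59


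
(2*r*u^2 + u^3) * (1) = 2*r*u^2 + u^3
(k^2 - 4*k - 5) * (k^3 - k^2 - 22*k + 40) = k^5 - 5*k^4 - 23*k^3 + 133*k^2 - 50*k - 200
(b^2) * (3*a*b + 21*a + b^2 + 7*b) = 3*a*b^3 + 21*a*b^2 + b^4 + 7*b^3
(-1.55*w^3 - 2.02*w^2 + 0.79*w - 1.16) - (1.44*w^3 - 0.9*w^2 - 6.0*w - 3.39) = -2.99*w^3 - 1.12*w^2 + 6.79*w + 2.23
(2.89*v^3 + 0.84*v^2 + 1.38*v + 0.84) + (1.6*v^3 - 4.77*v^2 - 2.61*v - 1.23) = 4.49*v^3 - 3.93*v^2 - 1.23*v - 0.39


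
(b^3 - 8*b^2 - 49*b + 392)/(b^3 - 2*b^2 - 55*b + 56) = (b - 7)/(b - 1)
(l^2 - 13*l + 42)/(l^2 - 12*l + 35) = (l - 6)/(l - 5)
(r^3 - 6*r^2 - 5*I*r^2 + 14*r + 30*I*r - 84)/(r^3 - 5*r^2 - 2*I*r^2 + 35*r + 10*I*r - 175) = (r^2 + 2*r*(-3 + I) - 12*I)/(r^2 + 5*r*(-1 + I) - 25*I)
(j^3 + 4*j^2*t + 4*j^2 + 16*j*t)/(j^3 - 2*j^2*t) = (j^2 + 4*j*t + 4*j + 16*t)/(j*(j - 2*t))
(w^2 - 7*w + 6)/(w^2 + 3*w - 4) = (w - 6)/(w + 4)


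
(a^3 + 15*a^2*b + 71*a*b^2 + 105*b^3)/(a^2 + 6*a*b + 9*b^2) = (a^2 + 12*a*b + 35*b^2)/(a + 3*b)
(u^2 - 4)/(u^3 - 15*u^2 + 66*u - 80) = (u + 2)/(u^2 - 13*u + 40)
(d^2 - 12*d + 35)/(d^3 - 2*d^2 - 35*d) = (d - 5)/(d*(d + 5))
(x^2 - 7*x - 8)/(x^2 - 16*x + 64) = (x + 1)/(x - 8)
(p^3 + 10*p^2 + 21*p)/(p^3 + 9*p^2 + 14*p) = (p + 3)/(p + 2)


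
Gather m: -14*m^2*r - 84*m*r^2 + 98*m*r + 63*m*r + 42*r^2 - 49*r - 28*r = -14*m^2*r + m*(-84*r^2 + 161*r) + 42*r^2 - 77*r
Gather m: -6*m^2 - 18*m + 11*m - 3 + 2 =-6*m^2 - 7*m - 1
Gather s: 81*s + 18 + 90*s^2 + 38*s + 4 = 90*s^2 + 119*s + 22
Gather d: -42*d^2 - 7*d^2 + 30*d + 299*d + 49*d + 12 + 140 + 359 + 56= -49*d^2 + 378*d + 567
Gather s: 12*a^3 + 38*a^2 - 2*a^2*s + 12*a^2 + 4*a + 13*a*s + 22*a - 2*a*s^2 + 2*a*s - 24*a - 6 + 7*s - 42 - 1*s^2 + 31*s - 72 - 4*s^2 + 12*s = 12*a^3 + 50*a^2 + 2*a + s^2*(-2*a - 5) + s*(-2*a^2 + 15*a + 50) - 120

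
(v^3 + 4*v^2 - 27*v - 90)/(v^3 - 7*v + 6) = (v^2 + v - 30)/(v^2 - 3*v + 2)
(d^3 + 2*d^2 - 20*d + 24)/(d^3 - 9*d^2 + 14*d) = (d^2 + 4*d - 12)/(d*(d - 7))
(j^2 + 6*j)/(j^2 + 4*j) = (j + 6)/(j + 4)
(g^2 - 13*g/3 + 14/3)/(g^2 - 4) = (g - 7/3)/(g + 2)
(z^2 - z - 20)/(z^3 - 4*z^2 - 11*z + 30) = (z + 4)/(z^2 + z - 6)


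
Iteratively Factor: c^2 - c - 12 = (c - 4)*(c + 3)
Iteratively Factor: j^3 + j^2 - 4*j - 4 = (j - 2)*(j^2 + 3*j + 2) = (j - 2)*(j + 1)*(j + 2)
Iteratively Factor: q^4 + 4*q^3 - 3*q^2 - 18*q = (q - 2)*(q^3 + 6*q^2 + 9*q) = (q - 2)*(q + 3)*(q^2 + 3*q) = q*(q - 2)*(q + 3)*(q + 3)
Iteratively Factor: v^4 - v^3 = (v)*(v^3 - v^2) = v^2*(v^2 - v) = v^2*(v - 1)*(v)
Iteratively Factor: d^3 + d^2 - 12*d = (d)*(d^2 + d - 12) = d*(d - 3)*(d + 4)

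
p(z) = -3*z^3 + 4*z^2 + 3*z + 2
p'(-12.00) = -1389.00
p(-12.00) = 5726.00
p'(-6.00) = -369.00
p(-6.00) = 776.00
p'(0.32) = 4.64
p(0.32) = 3.27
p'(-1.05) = -15.32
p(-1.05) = 6.73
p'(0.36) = 4.71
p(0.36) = 3.46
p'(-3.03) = -103.87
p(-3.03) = 113.09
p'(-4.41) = -207.31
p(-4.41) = 323.86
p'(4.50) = -143.25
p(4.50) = -176.88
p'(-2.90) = -95.89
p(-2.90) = 100.11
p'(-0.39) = -1.49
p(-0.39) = 1.62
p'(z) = -9*z^2 + 8*z + 3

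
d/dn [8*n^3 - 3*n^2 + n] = 24*n^2 - 6*n + 1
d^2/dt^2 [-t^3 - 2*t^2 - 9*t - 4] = -6*t - 4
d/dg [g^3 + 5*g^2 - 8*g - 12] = 3*g^2 + 10*g - 8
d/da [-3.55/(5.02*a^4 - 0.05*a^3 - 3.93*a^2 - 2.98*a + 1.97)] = (71.284*a^3 - 0.5325*a^2 - 27.903*a - 10.579)/(-5.02*a^4 + 0.05*a^3 + 3.93*a^2 + 2.98*a - 1.97)^2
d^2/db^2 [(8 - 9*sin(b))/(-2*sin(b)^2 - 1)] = (-324*sin(b)^5 + 128*sin(b)^4 - 256*sin(b)^2 + 198*sin(b) - 135*sin(3*b) + 18*sin(5*b) + 32)/(2*sin(b)^2 + 1)^3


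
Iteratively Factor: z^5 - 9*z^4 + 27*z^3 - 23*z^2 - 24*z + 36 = (z - 2)*(z^4 - 7*z^3 + 13*z^2 + 3*z - 18) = (z - 2)^2*(z^3 - 5*z^2 + 3*z + 9) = (z - 3)*(z - 2)^2*(z^2 - 2*z - 3) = (z - 3)^2*(z - 2)^2*(z + 1)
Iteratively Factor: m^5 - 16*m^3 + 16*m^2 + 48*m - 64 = (m - 2)*(m^4 + 2*m^3 - 12*m^2 - 8*m + 32) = (m - 2)^2*(m^3 + 4*m^2 - 4*m - 16) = (m - 2)^2*(m + 2)*(m^2 + 2*m - 8) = (m - 2)^3*(m + 2)*(m + 4)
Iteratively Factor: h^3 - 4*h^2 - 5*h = (h + 1)*(h^2 - 5*h) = (h - 5)*(h + 1)*(h)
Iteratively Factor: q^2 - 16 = (q - 4)*(q + 4)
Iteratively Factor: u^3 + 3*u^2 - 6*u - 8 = (u + 4)*(u^2 - u - 2) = (u - 2)*(u + 4)*(u + 1)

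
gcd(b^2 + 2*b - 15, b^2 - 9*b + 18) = b - 3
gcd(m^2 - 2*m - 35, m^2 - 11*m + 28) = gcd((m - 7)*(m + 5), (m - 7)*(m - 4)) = m - 7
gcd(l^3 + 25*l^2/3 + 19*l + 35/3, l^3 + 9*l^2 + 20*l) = l + 5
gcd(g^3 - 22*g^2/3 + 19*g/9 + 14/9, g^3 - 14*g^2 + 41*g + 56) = g - 7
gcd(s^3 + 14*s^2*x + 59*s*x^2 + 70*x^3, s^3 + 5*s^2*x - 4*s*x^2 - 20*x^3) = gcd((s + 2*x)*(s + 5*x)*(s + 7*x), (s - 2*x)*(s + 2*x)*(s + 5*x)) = s^2 + 7*s*x + 10*x^2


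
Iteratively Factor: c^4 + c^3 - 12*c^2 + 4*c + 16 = (c - 2)*(c^3 + 3*c^2 - 6*c - 8) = (c - 2)*(c + 4)*(c^2 - c - 2) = (c - 2)*(c + 1)*(c + 4)*(c - 2)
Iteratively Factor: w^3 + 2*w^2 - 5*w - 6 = (w - 2)*(w^2 + 4*w + 3) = (w - 2)*(w + 1)*(w + 3)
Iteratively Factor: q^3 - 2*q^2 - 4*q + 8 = (q + 2)*(q^2 - 4*q + 4) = (q - 2)*(q + 2)*(q - 2)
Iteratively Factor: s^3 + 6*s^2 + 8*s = (s + 4)*(s^2 + 2*s) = s*(s + 4)*(s + 2)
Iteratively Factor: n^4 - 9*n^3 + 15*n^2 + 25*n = (n)*(n^3 - 9*n^2 + 15*n + 25) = n*(n + 1)*(n^2 - 10*n + 25) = n*(n - 5)*(n + 1)*(n - 5)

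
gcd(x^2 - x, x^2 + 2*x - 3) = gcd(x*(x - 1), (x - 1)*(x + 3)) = x - 1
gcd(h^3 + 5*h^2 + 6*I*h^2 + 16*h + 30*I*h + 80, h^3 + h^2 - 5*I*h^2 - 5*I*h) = 1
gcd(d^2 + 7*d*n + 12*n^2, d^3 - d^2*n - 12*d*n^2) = d + 3*n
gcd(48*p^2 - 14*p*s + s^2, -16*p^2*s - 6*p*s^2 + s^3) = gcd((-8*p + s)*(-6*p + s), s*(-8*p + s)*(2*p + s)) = 8*p - s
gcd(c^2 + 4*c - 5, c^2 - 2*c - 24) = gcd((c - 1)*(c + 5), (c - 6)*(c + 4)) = 1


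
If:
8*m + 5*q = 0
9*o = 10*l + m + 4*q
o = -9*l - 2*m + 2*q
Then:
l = 207*q/728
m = -5*q/8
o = 503*q/728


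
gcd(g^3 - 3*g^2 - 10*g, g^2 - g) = g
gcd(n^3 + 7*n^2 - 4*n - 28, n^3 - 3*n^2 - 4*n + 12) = n^2 - 4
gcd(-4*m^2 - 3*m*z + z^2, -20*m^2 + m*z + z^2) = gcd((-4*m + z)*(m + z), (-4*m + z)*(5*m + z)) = -4*m + z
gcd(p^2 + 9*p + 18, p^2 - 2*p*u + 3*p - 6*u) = p + 3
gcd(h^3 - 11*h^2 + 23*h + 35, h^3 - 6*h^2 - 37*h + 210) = h^2 - 12*h + 35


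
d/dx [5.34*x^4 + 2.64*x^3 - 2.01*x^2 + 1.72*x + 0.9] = 21.36*x^3 + 7.92*x^2 - 4.02*x + 1.72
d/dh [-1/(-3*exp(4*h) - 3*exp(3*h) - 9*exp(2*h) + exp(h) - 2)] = (-12*exp(3*h) - 9*exp(2*h) - 18*exp(h) + 1)*exp(h)/(3*exp(4*h) + 3*exp(3*h) + 9*exp(2*h) - exp(h) + 2)^2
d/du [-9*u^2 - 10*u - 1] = -18*u - 10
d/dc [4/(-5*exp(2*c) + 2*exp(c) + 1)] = (40*exp(c) - 8)*exp(c)/(-5*exp(2*c) + 2*exp(c) + 1)^2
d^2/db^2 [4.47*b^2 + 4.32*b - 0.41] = 8.94000000000000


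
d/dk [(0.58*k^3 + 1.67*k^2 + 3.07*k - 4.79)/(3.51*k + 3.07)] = (4.0716*k^3 + 11.2035*k^2 + 10.2538*k + 26.2378)/(12.3201*k^2 + 21.5514*k + 9.4249)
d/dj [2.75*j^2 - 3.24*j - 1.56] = 5.5*j - 3.24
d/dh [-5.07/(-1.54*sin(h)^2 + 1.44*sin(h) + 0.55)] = (7.3008 - 15.6156*sin(h))*cos(h)/(-1.54*sin(h)^2 + 1.44*sin(h) + 0.55)^2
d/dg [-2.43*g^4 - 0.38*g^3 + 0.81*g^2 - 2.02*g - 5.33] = -9.72*g^3 - 1.14*g^2 + 1.62*g - 2.02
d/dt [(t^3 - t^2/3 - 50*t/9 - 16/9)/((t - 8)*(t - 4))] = (9*t^4 - 216*t^3 + 950*t^2 - 160*t - 1792)/(9*(t^4 - 24*t^3 + 208*t^2 - 768*t + 1024))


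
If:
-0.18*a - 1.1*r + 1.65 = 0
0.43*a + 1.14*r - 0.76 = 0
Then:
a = -3.90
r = 2.14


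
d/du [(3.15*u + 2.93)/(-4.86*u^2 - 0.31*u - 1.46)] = (15.309*u^2 + 28.4796*u - 3.6907)/(23.6196*u^4 + 3.0132*u^3 + 14.2873*u^2 + 0.9052*u + 2.1316)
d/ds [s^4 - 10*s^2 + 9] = 4*s*(s^2 - 5)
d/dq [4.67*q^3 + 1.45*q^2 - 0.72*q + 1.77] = 14.01*q^2 + 2.9*q - 0.72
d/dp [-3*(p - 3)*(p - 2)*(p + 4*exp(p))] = -12*p^2*exp(p) - 9*p^2 + 36*p*exp(p) + 30*p - 12*exp(p) - 18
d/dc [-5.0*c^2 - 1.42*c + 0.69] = -10.0*c - 1.42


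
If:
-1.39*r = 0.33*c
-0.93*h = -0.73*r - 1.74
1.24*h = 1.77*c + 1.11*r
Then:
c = 1.34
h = 1.62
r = -0.32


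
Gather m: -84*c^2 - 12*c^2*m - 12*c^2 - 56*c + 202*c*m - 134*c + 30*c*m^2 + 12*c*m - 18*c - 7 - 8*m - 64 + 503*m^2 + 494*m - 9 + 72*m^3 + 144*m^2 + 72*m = -96*c^2 - 208*c + 72*m^3 + m^2*(30*c + 647) + m*(-12*c^2 + 214*c + 558) - 80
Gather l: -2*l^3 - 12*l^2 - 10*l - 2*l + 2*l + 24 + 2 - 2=-2*l^3 - 12*l^2 - 10*l + 24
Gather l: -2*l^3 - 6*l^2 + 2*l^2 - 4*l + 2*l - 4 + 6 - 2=-2*l^3 - 4*l^2 - 2*l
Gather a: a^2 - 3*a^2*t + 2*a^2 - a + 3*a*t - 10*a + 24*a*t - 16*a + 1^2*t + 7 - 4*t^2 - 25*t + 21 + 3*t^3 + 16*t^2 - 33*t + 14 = a^2*(3 - 3*t) + a*(27*t - 27) + 3*t^3 + 12*t^2 - 57*t + 42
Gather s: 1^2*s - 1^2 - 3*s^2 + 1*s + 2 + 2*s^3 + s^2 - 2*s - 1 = 2*s^3 - 2*s^2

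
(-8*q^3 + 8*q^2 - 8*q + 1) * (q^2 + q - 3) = -8*q^5 + 24*q^3 - 31*q^2 + 25*q - 3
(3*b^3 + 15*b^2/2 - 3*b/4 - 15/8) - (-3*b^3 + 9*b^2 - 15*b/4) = 6*b^3 - 3*b^2/2 + 3*b - 15/8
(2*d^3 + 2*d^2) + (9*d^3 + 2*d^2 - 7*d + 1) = 11*d^3 + 4*d^2 - 7*d + 1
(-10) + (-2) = -12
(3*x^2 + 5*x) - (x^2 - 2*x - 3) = 2*x^2 + 7*x + 3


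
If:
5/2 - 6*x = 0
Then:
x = 5/12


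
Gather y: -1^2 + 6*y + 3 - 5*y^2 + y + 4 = -5*y^2 + 7*y + 6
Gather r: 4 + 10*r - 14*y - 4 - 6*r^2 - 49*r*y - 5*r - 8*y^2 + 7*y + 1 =-6*r^2 + r*(5 - 49*y) - 8*y^2 - 7*y + 1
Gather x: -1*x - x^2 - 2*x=-x^2 - 3*x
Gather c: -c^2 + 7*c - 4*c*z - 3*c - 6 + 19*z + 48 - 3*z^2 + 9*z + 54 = -c^2 + c*(4 - 4*z) - 3*z^2 + 28*z + 96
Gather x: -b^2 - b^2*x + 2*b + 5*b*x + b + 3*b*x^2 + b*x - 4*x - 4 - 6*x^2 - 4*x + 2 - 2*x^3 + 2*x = -b^2 + 3*b - 2*x^3 + x^2*(3*b - 6) + x*(-b^2 + 6*b - 6) - 2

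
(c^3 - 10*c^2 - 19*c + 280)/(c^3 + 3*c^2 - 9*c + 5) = (c^2 - 15*c + 56)/(c^2 - 2*c + 1)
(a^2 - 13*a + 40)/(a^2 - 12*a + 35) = (a - 8)/(a - 7)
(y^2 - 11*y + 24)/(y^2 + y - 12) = (y - 8)/(y + 4)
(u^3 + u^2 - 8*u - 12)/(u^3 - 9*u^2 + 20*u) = (u^3 + u^2 - 8*u - 12)/(u*(u^2 - 9*u + 20))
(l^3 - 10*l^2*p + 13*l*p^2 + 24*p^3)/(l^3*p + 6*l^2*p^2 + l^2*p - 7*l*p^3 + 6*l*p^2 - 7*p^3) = (l^3 - 10*l^2*p + 13*l*p^2 + 24*p^3)/(p*(l^3 + 6*l^2*p + l^2 - 7*l*p^2 + 6*l*p - 7*p^2))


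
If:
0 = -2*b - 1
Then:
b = -1/2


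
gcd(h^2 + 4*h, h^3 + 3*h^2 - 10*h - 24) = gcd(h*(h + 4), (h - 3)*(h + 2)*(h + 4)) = h + 4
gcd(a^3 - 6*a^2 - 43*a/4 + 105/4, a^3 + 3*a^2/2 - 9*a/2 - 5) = a + 5/2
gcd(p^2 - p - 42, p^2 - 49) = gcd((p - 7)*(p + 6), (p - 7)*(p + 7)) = p - 7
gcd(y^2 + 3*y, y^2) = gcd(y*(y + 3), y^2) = y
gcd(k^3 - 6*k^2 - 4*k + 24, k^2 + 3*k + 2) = k + 2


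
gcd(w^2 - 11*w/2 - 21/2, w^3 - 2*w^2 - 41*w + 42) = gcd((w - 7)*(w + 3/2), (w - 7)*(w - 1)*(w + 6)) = w - 7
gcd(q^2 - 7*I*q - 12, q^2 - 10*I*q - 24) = q - 4*I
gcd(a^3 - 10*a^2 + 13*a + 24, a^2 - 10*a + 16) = a - 8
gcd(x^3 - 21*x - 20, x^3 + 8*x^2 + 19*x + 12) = x^2 + 5*x + 4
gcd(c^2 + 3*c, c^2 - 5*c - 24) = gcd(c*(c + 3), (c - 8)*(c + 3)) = c + 3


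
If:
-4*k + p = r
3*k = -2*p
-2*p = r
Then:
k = 0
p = 0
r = 0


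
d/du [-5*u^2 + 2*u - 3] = 2 - 10*u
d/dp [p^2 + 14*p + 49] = 2*p + 14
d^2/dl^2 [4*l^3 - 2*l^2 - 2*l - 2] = 24*l - 4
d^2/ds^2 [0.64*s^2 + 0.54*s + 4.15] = 1.28000000000000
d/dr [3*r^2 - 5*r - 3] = 6*r - 5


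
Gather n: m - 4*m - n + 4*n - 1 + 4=-3*m + 3*n + 3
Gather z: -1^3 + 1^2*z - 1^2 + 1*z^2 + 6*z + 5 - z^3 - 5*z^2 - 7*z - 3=-z^3 - 4*z^2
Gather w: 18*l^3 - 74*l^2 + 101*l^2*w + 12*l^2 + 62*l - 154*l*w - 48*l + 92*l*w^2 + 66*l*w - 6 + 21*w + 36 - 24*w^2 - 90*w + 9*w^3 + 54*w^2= 18*l^3 - 62*l^2 + 14*l + 9*w^3 + w^2*(92*l + 30) + w*(101*l^2 - 88*l - 69) + 30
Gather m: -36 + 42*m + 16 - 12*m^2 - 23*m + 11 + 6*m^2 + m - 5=-6*m^2 + 20*m - 14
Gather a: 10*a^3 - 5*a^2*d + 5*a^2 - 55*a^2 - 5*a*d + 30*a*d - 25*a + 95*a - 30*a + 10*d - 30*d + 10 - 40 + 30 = 10*a^3 + a^2*(-5*d - 50) + a*(25*d + 40) - 20*d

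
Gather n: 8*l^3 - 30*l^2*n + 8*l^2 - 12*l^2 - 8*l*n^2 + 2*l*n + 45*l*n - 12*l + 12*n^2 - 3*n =8*l^3 - 4*l^2 - 12*l + n^2*(12 - 8*l) + n*(-30*l^2 + 47*l - 3)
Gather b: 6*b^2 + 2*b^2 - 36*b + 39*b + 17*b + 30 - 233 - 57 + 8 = 8*b^2 + 20*b - 252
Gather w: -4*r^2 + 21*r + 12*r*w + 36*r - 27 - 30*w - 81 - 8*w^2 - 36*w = -4*r^2 + 57*r - 8*w^2 + w*(12*r - 66) - 108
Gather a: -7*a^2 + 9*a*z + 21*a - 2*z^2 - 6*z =-7*a^2 + a*(9*z + 21) - 2*z^2 - 6*z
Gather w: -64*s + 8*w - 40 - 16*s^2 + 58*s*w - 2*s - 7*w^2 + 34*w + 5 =-16*s^2 - 66*s - 7*w^2 + w*(58*s + 42) - 35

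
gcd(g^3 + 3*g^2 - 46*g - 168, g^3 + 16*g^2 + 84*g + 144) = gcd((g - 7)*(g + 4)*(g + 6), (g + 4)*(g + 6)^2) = g^2 + 10*g + 24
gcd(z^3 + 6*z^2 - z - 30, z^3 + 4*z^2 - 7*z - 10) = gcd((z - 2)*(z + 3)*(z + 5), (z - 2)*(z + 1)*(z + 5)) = z^2 + 3*z - 10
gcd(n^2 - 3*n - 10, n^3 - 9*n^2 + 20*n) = n - 5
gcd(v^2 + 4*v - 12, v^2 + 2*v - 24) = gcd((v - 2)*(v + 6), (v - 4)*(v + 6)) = v + 6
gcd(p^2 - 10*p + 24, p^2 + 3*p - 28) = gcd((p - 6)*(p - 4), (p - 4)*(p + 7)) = p - 4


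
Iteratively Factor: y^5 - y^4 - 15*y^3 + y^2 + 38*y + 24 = (y + 1)*(y^4 - 2*y^3 - 13*y^2 + 14*y + 24) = (y - 4)*(y + 1)*(y^3 + 2*y^2 - 5*y - 6) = (y - 4)*(y + 1)*(y + 3)*(y^2 - y - 2) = (y - 4)*(y + 1)^2*(y + 3)*(y - 2)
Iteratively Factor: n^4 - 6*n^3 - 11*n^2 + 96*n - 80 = (n - 4)*(n^3 - 2*n^2 - 19*n + 20) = (n - 5)*(n - 4)*(n^2 + 3*n - 4) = (n - 5)*(n - 4)*(n + 4)*(n - 1)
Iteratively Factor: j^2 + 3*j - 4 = (j + 4)*(j - 1)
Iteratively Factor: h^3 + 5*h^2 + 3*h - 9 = (h - 1)*(h^2 + 6*h + 9) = (h - 1)*(h + 3)*(h + 3)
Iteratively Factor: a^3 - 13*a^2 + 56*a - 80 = (a - 4)*(a^2 - 9*a + 20) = (a - 4)^2*(a - 5)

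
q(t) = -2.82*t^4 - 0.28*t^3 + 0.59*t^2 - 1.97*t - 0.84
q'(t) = -11.28*t^3 - 0.84*t^2 + 1.18*t - 1.97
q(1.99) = -48.85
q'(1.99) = -91.84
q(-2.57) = -110.15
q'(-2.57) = 180.92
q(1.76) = -31.06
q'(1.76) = -63.99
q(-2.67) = -129.36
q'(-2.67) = 203.60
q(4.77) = -1487.10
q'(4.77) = -1239.69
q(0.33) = -1.47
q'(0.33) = -2.08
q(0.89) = -4.09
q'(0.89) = -9.54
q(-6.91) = -6295.94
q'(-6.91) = 3671.48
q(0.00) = -0.84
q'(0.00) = -1.97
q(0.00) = -0.84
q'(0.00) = -1.97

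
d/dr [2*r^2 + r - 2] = 4*r + 1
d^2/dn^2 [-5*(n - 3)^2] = -10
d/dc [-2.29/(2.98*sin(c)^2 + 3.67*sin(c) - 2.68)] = (13.6484*sin(c) + 8.4043)*cos(c)/(2.98*sin(c)^2 + 3.67*sin(c) - 2.68)^2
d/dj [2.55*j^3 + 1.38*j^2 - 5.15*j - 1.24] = 7.65*j^2 + 2.76*j - 5.15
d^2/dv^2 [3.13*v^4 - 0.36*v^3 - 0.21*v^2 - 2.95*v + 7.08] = 37.56*v^2 - 2.16*v - 0.42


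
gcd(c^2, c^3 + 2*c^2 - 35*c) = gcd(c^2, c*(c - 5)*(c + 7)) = c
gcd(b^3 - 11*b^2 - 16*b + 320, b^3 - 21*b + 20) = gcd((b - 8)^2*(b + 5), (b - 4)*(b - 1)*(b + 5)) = b + 5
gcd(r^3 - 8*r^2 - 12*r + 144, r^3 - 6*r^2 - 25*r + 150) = r - 6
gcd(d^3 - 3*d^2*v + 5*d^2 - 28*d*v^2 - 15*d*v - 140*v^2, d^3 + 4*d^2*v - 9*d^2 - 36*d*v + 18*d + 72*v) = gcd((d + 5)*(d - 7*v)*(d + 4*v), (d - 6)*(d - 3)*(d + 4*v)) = d + 4*v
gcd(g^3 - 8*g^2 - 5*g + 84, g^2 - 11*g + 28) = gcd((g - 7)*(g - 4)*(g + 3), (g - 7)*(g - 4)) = g^2 - 11*g + 28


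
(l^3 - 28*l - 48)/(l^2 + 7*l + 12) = (l^2 - 4*l - 12)/(l + 3)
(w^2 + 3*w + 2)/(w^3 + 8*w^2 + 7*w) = (w + 2)/(w*(w + 7))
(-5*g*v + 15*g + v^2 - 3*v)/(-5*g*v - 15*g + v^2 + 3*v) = (v - 3)/(v + 3)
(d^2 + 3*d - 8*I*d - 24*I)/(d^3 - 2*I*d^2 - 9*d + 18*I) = (d - 8*I)/(d^2 - d*(3 + 2*I) + 6*I)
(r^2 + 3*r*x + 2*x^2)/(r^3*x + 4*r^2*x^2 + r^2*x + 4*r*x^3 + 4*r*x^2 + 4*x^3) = (r + x)/(x*(r^2 + 2*r*x + r + 2*x))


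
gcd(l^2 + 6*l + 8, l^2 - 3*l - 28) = l + 4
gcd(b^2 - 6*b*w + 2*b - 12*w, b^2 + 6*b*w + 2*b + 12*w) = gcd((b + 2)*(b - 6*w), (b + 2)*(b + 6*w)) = b + 2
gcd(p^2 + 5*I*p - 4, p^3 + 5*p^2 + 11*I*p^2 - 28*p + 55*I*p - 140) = p + 4*I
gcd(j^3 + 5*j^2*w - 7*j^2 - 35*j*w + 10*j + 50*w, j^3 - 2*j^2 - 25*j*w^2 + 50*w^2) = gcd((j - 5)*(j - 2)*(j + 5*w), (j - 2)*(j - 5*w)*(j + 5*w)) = j^2 + 5*j*w - 2*j - 10*w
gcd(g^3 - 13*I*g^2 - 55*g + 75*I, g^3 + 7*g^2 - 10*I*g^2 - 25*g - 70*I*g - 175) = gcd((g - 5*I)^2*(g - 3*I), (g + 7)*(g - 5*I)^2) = g^2 - 10*I*g - 25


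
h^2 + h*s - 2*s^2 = (h - s)*(h + 2*s)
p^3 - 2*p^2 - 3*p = p*(p - 3)*(p + 1)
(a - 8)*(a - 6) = a^2 - 14*a + 48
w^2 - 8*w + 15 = (w - 5)*(w - 3)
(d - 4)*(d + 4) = d^2 - 16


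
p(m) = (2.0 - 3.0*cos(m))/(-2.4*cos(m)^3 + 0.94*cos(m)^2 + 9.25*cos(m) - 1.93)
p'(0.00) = 0.00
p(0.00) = -0.17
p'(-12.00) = 0.25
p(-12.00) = -0.10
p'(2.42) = -0.07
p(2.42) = -0.58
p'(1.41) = 67.51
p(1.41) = -3.50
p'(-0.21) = -0.08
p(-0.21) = -0.16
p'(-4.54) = 0.94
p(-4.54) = -0.72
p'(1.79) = 0.71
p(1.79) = -0.68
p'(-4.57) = 1.13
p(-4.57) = -0.75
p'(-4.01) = -0.01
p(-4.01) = -0.57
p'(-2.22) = -0.02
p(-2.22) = -0.57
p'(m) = (2.0 - 3.0*cos(m))*(-7.2*sin(m)*cos(m)^2 + 1.88*sin(m)*cos(m) + 9.25*sin(m))/(-2.4*cos(m)^3 + 0.94*cos(m)^2 + 9.25*cos(m) - 1.93)^2 + 3.0*sin(m)/(-2.4*cos(m)^3 + 0.94*cos(m)^2 + 9.25*cos(m) - 1.93) = (14.4*cos(m)^3 - 17.22*cos(m)^2 + 3.76*cos(m) + 12.71)*sin(m)/(5.76*cos(m)^6 - 4.512*cos(m)^5 - 43.5164*cos(m)^4 + 26.654*cos(m)^3 + 81.9341*cos(m)^2 - 35.705*cos(m) + 3.7249)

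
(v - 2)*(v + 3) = v^2 + v - 6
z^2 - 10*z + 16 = (z - 8)*(z - 2)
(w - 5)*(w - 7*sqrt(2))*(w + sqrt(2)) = w^3 - 6*sqrt(2)*w^2 - 5*w^2 - 14*w + 30*sqrt(2)*w + 70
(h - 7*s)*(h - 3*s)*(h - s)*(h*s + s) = h^4*s - 11*h^3*s^2 + h^3*s + 31*h^2*s^3 - 11*h^2*s^2 - 21*h*s^4 + 31*h*s^3 - 21*s^4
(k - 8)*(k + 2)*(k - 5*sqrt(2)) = k^3 - 5*sqrt(2)*k^2 - 6*k^2 - 16*k + 30*sqrt(2)*k + 80*sqrt(2)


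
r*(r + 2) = r^2 + 2*r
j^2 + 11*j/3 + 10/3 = (j + 5/3)*(j + 2)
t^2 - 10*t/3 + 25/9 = (t - 5/3)^2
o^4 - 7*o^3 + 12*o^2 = o^2*(o - 4)*(o - 3)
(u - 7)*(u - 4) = u^2 - 11*u + 28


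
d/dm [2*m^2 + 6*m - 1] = 4*m + 6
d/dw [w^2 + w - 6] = 2*w + 1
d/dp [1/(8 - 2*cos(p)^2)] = -sin(p)*cos(p)/(cos(p)^2 - 4)^2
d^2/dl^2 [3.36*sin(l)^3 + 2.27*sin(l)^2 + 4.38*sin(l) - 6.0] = -6.9*sin(l) + 7.56*sin(3*l) + 4.54*cos(2*l)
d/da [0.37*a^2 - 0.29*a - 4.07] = 0.74*a - 0.29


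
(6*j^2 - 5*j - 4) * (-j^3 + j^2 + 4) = -6*j^5 + 11*j^4 - j^3 + 20*j^2 - 20*j - 16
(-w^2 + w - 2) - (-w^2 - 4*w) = 5*w - 2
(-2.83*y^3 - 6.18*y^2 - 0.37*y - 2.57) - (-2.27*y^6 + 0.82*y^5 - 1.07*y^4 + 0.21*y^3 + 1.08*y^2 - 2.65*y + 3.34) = 2.27*y^6 - 0.82*y^5 + 1.07*y^4 - 3.04*y^3 - 7.26*y^2 + 2.28*y - 5.91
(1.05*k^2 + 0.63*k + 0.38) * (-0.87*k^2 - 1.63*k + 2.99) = -0.9135*k^4 - 2.2596*k^3 + 1.782*k^2 + 1.2643*k + 1.1362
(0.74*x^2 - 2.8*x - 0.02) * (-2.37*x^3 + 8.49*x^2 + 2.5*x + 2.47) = -1.7538*x^5 + 12.9186*x^4 - 21.8746*x^3 - 5.342*x^2 - 6.966*x - 0.0494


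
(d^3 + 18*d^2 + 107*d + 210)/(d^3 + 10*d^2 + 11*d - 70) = (d + 6)/(d - 2)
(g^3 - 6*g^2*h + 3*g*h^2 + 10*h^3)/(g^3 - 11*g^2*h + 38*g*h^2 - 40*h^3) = (g + h)/(g - 4*h)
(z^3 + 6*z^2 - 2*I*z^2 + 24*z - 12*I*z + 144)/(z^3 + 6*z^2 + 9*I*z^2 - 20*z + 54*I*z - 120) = (z - 6*I)/(z + 5*I)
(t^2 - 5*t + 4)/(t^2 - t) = (t - 4)/t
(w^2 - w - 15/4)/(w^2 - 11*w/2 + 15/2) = (w + 3/2)/(w - 3)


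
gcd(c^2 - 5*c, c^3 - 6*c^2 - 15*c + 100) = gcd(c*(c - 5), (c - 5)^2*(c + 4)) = c - 5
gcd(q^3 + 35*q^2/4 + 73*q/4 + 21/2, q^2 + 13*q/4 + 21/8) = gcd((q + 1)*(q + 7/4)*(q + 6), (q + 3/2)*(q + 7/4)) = q + 7/4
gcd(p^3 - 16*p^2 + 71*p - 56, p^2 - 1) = p - 1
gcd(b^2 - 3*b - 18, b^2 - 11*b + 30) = b - 6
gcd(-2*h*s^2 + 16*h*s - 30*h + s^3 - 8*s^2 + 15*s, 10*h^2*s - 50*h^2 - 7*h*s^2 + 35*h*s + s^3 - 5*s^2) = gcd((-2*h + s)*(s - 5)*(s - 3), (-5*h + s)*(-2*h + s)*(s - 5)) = -2*h*s + 10*h + s^2 - 5*s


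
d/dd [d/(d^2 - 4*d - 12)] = (d^2 - 2*d*(d - 2) - 4*d - 12)/(-d^2 + 4*d + 12)^2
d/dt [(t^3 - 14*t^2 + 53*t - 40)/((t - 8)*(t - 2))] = (t^2 - 4*t + 7)/(t^2 - 4*t + 4)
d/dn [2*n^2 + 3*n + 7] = 4*n + 3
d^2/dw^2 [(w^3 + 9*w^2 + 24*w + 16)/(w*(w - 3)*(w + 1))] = 2*(11*w^3 + 48*w^2 - 144*w + 144)/(w^3*(w^3 - 9*w^2 + 27*w - 27))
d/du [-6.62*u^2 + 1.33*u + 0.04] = 1.33 - 13.24*u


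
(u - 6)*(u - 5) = u^2 - 11*u + 30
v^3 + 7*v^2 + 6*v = v*(v + 1)*(v + 6)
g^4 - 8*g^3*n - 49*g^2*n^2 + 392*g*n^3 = g*(g - 8*n)*(g - 7*n)*(g + 7*n)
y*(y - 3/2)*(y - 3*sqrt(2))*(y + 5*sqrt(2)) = y^4 - 3*y^3/2 + 2*sqrt(2)*y^3 - 30*y^2 - 3*sqrt(2)*y^2 + 45*y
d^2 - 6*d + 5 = (d - 5)*(d - 1)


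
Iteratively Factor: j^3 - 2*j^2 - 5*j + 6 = (j + 2)*(j^2 - 4*j + 3) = (j - 3)*(j + 2)*(j - 1)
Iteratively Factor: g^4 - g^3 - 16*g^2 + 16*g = (g - 1)*(g^3 - 16*g) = (g - 1)*(g + 4)*(g^2 - 4*g) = g*(g - 1)*(g + 4)*(g - 4)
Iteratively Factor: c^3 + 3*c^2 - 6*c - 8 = (c - 2)*(c^2 + 5*c + 4) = (c - 2)*(c + 4)*(c + 1)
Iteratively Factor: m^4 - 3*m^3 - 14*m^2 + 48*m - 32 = (m - 1)*(m^3 - 2*m^2 - 16*m + 32) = (m - 2)*(m - 1)*(m^2 - 16) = (m - 2)*(m - 1)*(m + 4)*(m - 4)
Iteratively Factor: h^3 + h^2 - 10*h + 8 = (h - 1)*(h^2 + 2*h - 8) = (h - 1)*(h + 4)*(h - 2)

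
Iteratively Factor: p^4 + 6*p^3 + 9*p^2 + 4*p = (p + 1)*(p^3 + 5*p^2 + 4*p) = p*(p + 1)*(p^2 + 5*p + 4) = p*(p + 1)*(p + 4)*(p + 1)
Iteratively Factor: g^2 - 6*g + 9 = (g - 3)*(g - 3)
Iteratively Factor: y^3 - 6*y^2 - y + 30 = (y + 2)*(y^2 - 8*y + 15) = (y - 5)*(y + 2)*(y - 3)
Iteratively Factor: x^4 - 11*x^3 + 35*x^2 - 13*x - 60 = (x - 5)*(x^3 - 6*x^2 + 5*x + 12) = (x - 5)*(x - 4)*(x^2 - 2*x - 3) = (x - 5)*(x - 4)*(x + 1)*(x - 3)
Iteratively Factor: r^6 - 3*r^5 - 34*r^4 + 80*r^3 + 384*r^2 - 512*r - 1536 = (r - 4)*(r^5 + r^4 - 30*r^3 - 40*r^2 + 224*r + 384) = (r - 4)^2*(r^4 + 5*r^3 - 10*r^2 - 80*r - 96) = (r - 4)^2*(r + 3)*(r^3 + 2*r^2 - 16*r - 32) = (r - 4)^3*(r + 3)*(r^2 + 6*r + 8) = (r - 4)^3*(r + 3)*(r + 4)*(r + 2)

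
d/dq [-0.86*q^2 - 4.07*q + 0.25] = -1.72*q - 4.07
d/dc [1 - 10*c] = -10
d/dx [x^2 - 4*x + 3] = 2*x - 4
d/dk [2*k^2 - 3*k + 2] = 4*k - 3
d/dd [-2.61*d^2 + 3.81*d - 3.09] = 3.81 - 5.22*d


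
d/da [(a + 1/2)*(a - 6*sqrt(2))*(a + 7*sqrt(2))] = 3*a^2 + a + 2*sqrt(2)*a - 84 + sqrt(2)/2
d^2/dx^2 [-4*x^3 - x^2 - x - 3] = -24*x - 2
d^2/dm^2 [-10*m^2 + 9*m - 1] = -20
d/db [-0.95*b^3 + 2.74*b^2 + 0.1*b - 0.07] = -2.85*b^2 + 5.48*b + 0.1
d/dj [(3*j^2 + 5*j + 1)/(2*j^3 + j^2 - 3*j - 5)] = 2*(-3*j^4 - 10*j^3 - 10*j^2 - 16*j - 11)/(4*j^6 + 4*j^5 - 11*j^4 - 26*j^3 - j^2 + 30*j + 25)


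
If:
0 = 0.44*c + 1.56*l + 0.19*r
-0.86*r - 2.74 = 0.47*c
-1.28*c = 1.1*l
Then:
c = -0.41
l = 0.48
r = -2.96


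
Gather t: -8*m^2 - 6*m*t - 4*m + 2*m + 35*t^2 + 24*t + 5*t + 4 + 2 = -8*m^2 - 2*m + 35*t^2 + t*(29 - 6*m) + 6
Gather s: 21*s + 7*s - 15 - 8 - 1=28*s - 24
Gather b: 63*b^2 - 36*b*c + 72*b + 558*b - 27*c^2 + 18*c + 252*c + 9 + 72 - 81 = 63*b^2 + b*(630 - 36*c) - 27*c^2 + 270*c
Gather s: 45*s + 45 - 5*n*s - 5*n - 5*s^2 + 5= -5*n - 5*s^2 + s*(45 - 5*n) + 50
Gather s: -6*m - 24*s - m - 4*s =-7*m - 28*s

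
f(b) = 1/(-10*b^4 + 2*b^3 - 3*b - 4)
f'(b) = (40*b^3 - 6*b^2 + 3)/(-10*b^4 + 2*b^3 - 3*b - 4)^2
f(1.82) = -0.01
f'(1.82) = 0.02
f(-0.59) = -0.26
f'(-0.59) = -0.49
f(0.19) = -0.22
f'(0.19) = 0.15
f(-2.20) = -0.00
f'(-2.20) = -0.01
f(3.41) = -0.00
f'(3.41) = 0.00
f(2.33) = -0.00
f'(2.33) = 0.01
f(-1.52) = -0.02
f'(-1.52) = -0.04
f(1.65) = -0.01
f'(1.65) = 0.03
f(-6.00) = 0.00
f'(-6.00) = 0.00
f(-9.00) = 0.00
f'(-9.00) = 0.00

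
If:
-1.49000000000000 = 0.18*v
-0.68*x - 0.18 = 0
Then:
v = -8.28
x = -0.26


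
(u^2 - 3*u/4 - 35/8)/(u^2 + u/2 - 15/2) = (u + 7/4)/(u + 3)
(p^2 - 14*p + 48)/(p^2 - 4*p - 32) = (p - 6)/(p + 4)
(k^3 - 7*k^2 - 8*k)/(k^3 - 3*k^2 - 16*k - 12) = k*(k - 8)/(k^2 - 4*k - 12)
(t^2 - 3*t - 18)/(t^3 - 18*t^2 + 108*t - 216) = (t + 3)/(t^2 - 12*t + 36)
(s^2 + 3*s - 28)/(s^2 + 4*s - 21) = (s - 4)/(s - 3)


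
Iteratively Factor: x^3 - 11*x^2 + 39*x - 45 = (x - 5)*(x^2 - 6*x + 9) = (x - 5)*(x - 3)*(x - 3)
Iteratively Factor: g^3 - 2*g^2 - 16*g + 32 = (g - 2)*(g^2 - 16) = (g - 4)*(g - 2)*(g + 4)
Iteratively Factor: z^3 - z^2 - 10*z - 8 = (z + 1)*(z^2 - 2*z - 8) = (z - 4)*(z + 1)*(z + 2)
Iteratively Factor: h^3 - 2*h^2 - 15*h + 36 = (h + 4)*(h^2 - 6*h + 9) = (h - 3)*(h + 4)*(h - 3)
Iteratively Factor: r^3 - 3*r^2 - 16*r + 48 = (r + 4)*(r^2 - 7*r + 12) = (r - 3)*(r + 4)*(r - 4)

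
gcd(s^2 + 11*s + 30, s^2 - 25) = s + 5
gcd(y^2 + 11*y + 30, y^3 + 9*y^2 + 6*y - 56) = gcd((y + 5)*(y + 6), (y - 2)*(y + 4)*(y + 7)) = 1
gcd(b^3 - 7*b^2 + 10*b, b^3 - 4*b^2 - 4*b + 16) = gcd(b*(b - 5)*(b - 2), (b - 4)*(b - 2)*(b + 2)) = b - 2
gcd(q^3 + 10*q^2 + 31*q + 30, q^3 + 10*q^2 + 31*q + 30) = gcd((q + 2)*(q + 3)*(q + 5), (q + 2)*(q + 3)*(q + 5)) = q^3 + 10*q^2 + 31*q + 30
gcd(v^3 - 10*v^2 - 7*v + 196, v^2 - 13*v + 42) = v - 7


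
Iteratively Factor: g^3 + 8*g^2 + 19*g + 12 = (g + 4)*(g^2 + 4*g + 3) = (g + 1)*(g + 4)*(g + 3)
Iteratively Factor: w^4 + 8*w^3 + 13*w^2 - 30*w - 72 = (w + 3)*(w^3 + 5*w^2 - 2*w - 24) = (w + 3)*(w + 4)*(w^2 + w - 6) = (w + 3)^2*(w + 4)*(w - 2)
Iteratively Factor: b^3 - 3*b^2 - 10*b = (b + 2)*(b^2 - 5*b) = b*(b + 2)*(b - 5)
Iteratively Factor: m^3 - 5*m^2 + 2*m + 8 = (m + 1)*(m^2 - 6*m + 8) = (m - 4)*(m + 1)*(m - 2)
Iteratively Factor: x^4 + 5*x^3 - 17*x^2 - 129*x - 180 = (x + 3)*(x^3 + 2*x^2 - 23*x - 60) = (x + 3)*(x + 4)*(x^2 - 2*x - 15) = (x + 3)^2*(x + 4)*(x - 5)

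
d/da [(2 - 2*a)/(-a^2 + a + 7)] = 2*(a^2 - a - (a - 1)*(2*a - 1) - 7)/(-a^2 + a + 7)^2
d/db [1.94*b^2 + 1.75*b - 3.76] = 3.88*b + 1.75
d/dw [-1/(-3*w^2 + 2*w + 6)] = 2*(1 - 3*w)/(-3*w^2 + 2*w + 6)^2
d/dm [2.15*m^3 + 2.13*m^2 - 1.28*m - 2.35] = 6.45*m^2 + 4.26*m - 1.28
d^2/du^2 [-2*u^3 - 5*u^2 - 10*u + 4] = -12*u - 10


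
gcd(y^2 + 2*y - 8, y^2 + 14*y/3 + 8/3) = y + 4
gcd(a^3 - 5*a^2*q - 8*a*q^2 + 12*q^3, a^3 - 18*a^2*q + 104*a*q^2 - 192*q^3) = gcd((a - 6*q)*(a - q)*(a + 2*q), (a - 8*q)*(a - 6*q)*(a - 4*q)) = -a + 6*q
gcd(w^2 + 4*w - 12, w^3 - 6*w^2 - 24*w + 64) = w - 2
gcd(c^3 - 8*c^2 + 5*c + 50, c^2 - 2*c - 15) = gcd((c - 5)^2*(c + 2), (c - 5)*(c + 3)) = c - 5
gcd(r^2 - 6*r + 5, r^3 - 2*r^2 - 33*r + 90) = r - 5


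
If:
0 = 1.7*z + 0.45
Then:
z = -0.26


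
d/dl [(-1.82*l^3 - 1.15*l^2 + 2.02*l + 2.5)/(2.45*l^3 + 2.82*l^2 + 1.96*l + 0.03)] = (-2.3149*l^4 - 17.0324*l^3 - 26.4892*l^2 - 14.169*l - 4.8394)/(6.0025*l^6 + 13.818*l^5 + 17.5564*l^4 + 11.2014*l^3 + 4.0108*l^2 + 0.1176*l + 0.0009)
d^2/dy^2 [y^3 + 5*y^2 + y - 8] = 6*y + 10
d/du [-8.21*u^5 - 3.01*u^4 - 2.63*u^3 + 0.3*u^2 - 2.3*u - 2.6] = -41.05*u^4 - 12.04*u^3 - 7.89*u^2 + 0.6*u - 2.3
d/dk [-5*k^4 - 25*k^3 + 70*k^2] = 5*k*(-4*k^2 - 15*k + 28)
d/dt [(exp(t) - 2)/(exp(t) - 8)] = -6*exp(t)/(exp(t) - 8)^2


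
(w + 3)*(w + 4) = w^2 + 7*w + 12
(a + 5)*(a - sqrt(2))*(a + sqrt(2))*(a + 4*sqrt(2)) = a^4 + 5*a^3 + 4*sqrt(2)*a^3 - 2*a^2 + 20*sqrt(2)*a^2 - 8*sqrt(2)*a - 10*a - 40*sqrt(2)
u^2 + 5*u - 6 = (u - 1)*(u + 6)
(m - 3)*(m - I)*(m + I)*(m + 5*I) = m^4 - 3*m^3 + 5*I*m^3 + m^2 - 15*I*m^2 - 3*m + 5*I*m - 15*I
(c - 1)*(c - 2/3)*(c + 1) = c^3 - 2*c^2/3 - c + 2/3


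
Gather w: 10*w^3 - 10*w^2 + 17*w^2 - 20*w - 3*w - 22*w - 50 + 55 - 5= 10*w^3 + 7*w^2 - 45*w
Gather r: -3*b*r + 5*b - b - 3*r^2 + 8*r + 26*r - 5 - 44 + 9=4*b - 3*r^2 + r*(34 - 3*b) - 40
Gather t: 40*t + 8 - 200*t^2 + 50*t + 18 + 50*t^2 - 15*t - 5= -150*t^2 + 75*t + 21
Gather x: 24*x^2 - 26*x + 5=24*x^2 - 26*x + 5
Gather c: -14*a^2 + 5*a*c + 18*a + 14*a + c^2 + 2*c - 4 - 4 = -14*a^2 + 32*a + c^2 + c*(5*a + 2) - 8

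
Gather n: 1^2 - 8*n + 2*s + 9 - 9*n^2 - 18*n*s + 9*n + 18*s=-9*n^2 + n*(1 - 18*s) + 20*s + 10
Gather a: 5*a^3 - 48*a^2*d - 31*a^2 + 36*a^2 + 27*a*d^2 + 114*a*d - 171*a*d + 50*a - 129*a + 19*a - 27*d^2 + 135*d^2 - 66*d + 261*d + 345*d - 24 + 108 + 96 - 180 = 5*a^3 + a^2*(5 - 48*d) + a*(27*d^2 - 57*d - 60) + 108*d^2 + 540*d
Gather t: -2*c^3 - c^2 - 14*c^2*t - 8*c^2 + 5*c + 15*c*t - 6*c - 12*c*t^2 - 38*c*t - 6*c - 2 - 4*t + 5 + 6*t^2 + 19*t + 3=-2*c^3 - 9*c^2 - 7*c + t^2*(6 - 12*c) + t*(-14*c^2 - 23*c + 15) + 6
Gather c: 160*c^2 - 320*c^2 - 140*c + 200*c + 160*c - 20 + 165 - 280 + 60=-160*c^2 + 220*c - 75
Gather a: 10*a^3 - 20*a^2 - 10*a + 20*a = 10*a^3 - 20*a^2 + 10*a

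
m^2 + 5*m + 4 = (m + 1)*(m + 4)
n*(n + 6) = n^2 + 6*n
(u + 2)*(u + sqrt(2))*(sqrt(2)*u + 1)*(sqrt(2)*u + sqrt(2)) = 2*u^4 + 3*sqrt(2)*u^3 + 6*u^3 + 6*u^2 + 9*sqrt(2)*u^2 + 6*u + 6*sqrt(2)*u + 4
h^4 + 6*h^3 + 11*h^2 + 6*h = h*(h + 1)*(h + 2)*(h + 3)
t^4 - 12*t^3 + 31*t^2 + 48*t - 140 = (t - 7)*(t - 5)*(t - 2)*(t + 2)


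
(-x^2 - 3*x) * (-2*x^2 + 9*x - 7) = 2*x^4 - 3*x^3 - 20*x^2 + 21*x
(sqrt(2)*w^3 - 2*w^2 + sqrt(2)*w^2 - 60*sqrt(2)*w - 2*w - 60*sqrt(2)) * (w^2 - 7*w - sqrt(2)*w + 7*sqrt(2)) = sqrt(2)*w^5 - 6*sqrt(2)*w^4 - 4*w^4 - 65*sqrt(2)*w^3 + 24*w^3 + 148*w^2 + 348*sqrt(2)*w^2 - 720*w + 406*sqrt(2)*w - 840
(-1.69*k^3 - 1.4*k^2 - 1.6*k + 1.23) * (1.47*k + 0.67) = -2.4843*k^4 - 3.1903*k^3 - 3.29*k^2 + 0.7361*k + 0.8241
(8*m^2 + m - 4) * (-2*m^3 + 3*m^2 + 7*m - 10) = -16*m^5 + 22*m^4 + 67*m^3 - 85*m^2 - 38*m + 40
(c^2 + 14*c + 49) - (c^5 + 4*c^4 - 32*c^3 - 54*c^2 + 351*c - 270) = -c^5 - 4*c^4 + 32*c^3 + 55*c^2 - 337*c + 319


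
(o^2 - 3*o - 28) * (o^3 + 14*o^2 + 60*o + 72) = o^5 + 11*o^4 - 10*o^3 - 500*o^2 - 1896*o - 2016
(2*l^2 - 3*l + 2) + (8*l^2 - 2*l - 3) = 10*l^2 - 5*l - 1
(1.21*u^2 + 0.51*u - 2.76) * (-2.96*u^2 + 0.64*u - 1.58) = -3.5816*u^4 - 0.7352*u^3 + 6.5842*u^2 - 2.5722*u + 4.3608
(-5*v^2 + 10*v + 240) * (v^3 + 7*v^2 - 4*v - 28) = -5*v^5 - 25*v^4 + 330*v^3 + 1780*v^2 - 1240*v - 6720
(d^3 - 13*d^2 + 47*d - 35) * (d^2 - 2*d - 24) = d^5 - 15*d^4 + 49*d^3 + 183*d^2 - 1058*d + 840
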